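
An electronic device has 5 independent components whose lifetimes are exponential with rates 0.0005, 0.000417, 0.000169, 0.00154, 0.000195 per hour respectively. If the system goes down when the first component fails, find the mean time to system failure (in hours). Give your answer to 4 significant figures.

The time to first failure is exponential with rate Σλ = 0.0005 + 0.000417 + 0.000169 + 0.00154 + 0.000195 = 0.002821.
E[min] = 1/Σλ = 1/0.002821 = 354.484 hours.

354.5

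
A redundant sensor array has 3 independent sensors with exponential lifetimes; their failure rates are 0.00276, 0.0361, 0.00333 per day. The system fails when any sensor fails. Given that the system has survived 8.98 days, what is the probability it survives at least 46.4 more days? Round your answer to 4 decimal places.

0.1412

Time to first failure ~ Exp(Σλ) with Σλ = 0.04219.
By memorylessness, P(T > 8.98+46.4 | T > 8.98) = P(T > 46.4) = e^(−0.04219·46.4) ≈ 0.1412.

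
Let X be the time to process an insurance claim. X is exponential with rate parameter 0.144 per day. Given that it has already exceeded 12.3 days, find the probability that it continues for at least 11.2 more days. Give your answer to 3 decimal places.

P(X > s+t | X > s) = e^(−λ(s+t))/e^(−λs) = e^(−λt), independent of s = 12.3.
P(X > 11.2) = e^(−1.6128) ≈ 0.199.

0.199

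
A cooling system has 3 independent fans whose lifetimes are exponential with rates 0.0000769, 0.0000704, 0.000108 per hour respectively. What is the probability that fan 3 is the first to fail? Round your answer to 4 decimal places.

0.4230

The time to first failure is exponential with rate Σλ = 0.0000769 + 0.0000704 + 0.000108 = 0.0002553.
P(fan 3 first) = λ_3/Σλ = 0.000108/0.0002553 ≈ 0.4230.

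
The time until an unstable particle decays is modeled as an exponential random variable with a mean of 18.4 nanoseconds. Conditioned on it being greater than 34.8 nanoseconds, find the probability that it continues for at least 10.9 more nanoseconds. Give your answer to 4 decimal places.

0.5530

The rate is λ = 1/18.4 = 0.0543478 per nanosecond.
By the memoryless property, P(X > 34.8+10.9 | X > 34.8) = P(X > 10.9).
P(X > 10.9) = e^(−0.59239) ≈ 0.5530.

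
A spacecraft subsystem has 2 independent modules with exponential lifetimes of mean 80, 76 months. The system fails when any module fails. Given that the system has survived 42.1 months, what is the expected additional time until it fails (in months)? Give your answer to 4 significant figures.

38.97

First-failure rate Σλ = 1/80 + 1/76 = 0.0256579.
By memorylessness the expected residual is 1/Σλ = 38.9744 months, regardless of the 42.1 already elapsed.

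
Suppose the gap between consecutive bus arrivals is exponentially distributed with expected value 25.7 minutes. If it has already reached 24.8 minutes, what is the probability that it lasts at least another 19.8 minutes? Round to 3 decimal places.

0.463

The rate is λ = 1/25.7 = 0.0389105 per minute.
The exponential is memoryless, so the remaining time is again Exp(λ): the condition X > 24.8 is irrelevant.
P(X > 19.8) = e^(−0.77043) ≈ 0.463.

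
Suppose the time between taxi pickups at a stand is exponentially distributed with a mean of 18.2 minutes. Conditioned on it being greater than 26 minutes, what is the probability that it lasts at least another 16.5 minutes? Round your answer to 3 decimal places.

0.404

The rate is λ = 1/18.2 = 0.0549451 per minute.
By the memoryless property, P(X > 26+16.5 | X > 26) = P(X > 16.5).
P(X > 16.5) = e^(−0.90659) ≈ 0.404.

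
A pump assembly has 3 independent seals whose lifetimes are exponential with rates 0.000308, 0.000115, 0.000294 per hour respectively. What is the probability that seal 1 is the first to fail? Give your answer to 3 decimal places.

The time to first failure is exponential with rate Σλ = 0.000308 + 0.000115 + 0.000294 = 0.000717.
P(seal 1 first) = λ_1/Σλ = 0.000308/0.000717 ≈ 0.430.

0.430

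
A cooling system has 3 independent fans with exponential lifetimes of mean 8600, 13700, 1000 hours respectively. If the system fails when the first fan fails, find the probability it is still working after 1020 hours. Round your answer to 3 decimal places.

The first failure time is exponential with rate Σλ_i = 1/8600 + 1/13700 + 1/1000 = 0.00118927 per hour.
P(min > 1020) = e^(−0.00118927·1020) = e^(−1.2131) ≈ 0.297.

0.297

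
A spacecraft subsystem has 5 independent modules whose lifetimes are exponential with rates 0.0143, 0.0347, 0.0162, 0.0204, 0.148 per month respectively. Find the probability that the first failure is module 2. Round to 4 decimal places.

The time to first failure is exponential with rate Σλ = 0.0143 + 0.0347 + 0.0162 + 0.0204 + 0.148 = 0.2336.
P(module 2 first) = λ_2/Σλ = 0.0347/0.2336 ≈ 0.1485.

0.1485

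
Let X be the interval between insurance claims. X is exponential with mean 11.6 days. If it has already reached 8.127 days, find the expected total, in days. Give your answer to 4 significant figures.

The rate is λ = 1/11.6 = 0.0862069 per day.
By memorylessness, E[X | X > 8.127] = 8.127 + 1/λ = 8.127 + 11.6 = 19.727 days.

19.73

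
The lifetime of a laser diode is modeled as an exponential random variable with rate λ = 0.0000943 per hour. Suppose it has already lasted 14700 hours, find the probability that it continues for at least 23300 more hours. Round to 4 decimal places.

0.1111

The exponential is memoryless, so the remaining time is again Exp(λ): the condition X > 14700 is irrelevant.
P(X > 23300) = e^(−2.1972) ≈ 0.1111.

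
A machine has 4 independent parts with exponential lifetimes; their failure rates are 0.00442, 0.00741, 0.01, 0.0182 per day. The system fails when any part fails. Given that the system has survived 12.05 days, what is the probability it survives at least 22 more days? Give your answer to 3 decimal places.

Time to first failure ~ Exp(Σλ) with Σλ = 0.04003.
By memorylessness, P(T > 12.05+22 | T > 12.05) = P(T > 22) = e^(−0.04003·22) ≈ 0.415.

0.415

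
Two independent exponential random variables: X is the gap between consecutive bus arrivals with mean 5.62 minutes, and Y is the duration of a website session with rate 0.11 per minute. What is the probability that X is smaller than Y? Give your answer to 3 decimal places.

0.618

λ_1 = 1/5.62 = 0.177936, λ_2 = 0.11.
For independent exponentials, P(X < Y) = λ_1/(λ_1+λ_2) = 0.177936/0.287936 ≈ 0.618.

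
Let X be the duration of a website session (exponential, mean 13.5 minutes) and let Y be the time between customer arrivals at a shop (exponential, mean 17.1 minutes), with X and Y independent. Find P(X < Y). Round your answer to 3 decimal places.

0.559

λ_1 = 1/13.5 = 0.0740741, λ_2 = 1/17.1 = 0.0584795.
For independent exponentials, P(X < Y) = λ_1/(λ_1+λ_2) = 0.0740741/0.132554 ≈ 0.559.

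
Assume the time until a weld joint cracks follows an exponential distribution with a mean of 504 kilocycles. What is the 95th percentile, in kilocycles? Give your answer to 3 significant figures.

1510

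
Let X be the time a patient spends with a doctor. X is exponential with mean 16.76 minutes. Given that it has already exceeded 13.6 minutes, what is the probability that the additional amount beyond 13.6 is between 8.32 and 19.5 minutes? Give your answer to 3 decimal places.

0.296

The rate is λ = 1/16.76 = 0.0596659 per minute.
Memoryless: the residual past 13.6 is again Exp(λ).
P(8.32 < residual < 19.5) = e^(−λ·8.32) − e^(−λ·19.5) = 0.60871 − 0.31240 ≈ 0.296.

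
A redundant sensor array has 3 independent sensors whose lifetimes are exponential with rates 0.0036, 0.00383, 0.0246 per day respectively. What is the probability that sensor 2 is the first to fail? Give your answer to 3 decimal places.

The time to first failure is exponential with rate Σλ = 0.0036 + 0.00383 + 0.0246 = 0.03203.
P(sensor 2 first) = λ_2/Σλ = 0.00383/0.03203 ≈ 0.120.

0.120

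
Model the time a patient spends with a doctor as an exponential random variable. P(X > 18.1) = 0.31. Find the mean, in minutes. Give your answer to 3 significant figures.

e^(−λ·18.1) = 0.31 ⇒ λ = −ln(0.31)/18.1 = 0.0647062.
Mean = 1/λ = 15.4545 minutes.

15.5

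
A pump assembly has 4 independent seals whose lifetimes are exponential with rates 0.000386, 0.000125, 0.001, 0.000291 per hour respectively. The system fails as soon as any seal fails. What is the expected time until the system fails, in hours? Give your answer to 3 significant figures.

555

The time to first failure is exponential with rate Σλ = 0.000386 + 0.000125 + 0.001 + 0.000291 = 0.001802.
E[min] = 1/Σλ = 1/0.001802 = 554.939 hours.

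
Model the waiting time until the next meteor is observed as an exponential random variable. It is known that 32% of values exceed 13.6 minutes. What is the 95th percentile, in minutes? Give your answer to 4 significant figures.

35.76

e^(−λ·13.6) = 0.32 ⇒ λ = −ln(0.32)/13.6 = 0.0837819.
95th percentile: 1 − e^(−λt) = 0.95, t = −ln(0.05)/λ = 35.7563 minutes.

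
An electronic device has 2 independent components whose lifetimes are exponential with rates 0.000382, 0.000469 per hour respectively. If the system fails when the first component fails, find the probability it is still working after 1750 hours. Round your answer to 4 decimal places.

The time to first failure is exponential with rate Σλ = 0.000382 + 0.000469 = 0.000851.
P(min > 1750) = e^(−0.000851·1750) = e^(−1.4892) ≈ 0.2255.

0.2255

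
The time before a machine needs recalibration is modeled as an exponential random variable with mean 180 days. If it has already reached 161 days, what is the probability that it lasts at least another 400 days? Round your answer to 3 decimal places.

0.108

The rate is λ = 1/180 = 0.00555556 per day.
P(X > s+t | X > s) = e^(−λ(s+t))/e^(−λs) = e^(−λt), independent of s = 161.
P(X > 400) = e^(−2.2222) ≈ 0.108.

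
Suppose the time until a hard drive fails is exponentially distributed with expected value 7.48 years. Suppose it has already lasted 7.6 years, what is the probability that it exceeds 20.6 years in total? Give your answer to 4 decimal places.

The rate is λ = 1/7.48 = 0.13369 per year.
P(X > s+t | X > s) = e^(−λ(s+t))/e^(−λs) = e^(−λt), independent of s = 7.6.
P(X > 13) = e^(−1.738) ≈ 0.1759.

0.1759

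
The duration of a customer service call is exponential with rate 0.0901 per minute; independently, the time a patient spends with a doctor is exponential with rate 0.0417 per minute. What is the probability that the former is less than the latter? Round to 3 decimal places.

0.684

λ_1 = 0.0901, λ_2 = 0.0417.
For independent exponentials, P(the former < the latter) = λ_1/(λ_1+λ_2) = 0.0901/0.1318 ≈ 0.684.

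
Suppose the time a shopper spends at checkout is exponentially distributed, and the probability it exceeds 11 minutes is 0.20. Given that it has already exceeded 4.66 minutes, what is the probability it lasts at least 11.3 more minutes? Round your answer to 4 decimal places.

From e^(−λ·11) = 0.20, λ = −ln(0.20)/11 = 0.146313.
Memoryless: P(X > 4.66+11.3 | X > 4.66) = P(X > 11.3) = e^(−0.146313·11.3) ≈ 0.1914.

0.1914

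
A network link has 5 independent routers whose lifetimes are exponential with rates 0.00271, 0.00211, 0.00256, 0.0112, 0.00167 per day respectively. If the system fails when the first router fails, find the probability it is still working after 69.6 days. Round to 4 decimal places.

The time to first failure is exponential with rate Σλ = 0.00271 + 0.00211 + 0.00256 + 0.0112 + 0.00167 = 0.02025.
P(min > 69.6) = e^(−0.02025·69.6) = e^(−1.4094) ≈ 0.2443.

0.2443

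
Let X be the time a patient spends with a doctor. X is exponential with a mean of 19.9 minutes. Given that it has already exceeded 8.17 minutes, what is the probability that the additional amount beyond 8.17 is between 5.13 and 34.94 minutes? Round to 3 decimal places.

The rate is λ = 1/19.9 = 0.0502513 per minute.
Memoryless: the residual past 8.17 is again Exp(λ).
P(5.13 < residual < 34.94) = e^(−λ·5.13) − e^(−λ·34.94) = 0.77276 − 0.17277 ≈ 0.600.

0.600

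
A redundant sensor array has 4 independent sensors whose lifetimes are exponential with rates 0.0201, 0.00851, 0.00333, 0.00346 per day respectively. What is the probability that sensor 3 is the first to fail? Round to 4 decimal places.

The time to first failure is exponential with rate Σλ = 0.0201 + 0.00851 + 0.00333 + 0.00346 = 0.0354.
P(sensor 3 first) = λ_3/Σλ = 0.00333/0.0354 ≈ 0.0941.

0.0941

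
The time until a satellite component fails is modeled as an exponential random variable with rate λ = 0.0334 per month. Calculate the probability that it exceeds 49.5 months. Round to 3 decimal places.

0.191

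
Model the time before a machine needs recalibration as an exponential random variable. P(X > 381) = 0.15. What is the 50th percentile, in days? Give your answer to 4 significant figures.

139.2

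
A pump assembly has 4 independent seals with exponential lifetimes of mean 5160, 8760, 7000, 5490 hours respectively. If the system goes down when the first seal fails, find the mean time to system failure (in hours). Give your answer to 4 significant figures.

The first failure time is exponential with rate Σλ_i = 1/5160 + 1/8760 + 1/7000 + 1/5490 = 0.00063296 per hour.
E[min] = 1/Σλ = 1/0.00063296 = 1579.88 hours.

1580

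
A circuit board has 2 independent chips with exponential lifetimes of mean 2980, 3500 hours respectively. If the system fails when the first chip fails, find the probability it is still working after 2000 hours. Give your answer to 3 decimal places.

The first failure time is exponential with rate Σλ_i = 1/2980 + 1/3500 = 0.000621285 per hour.
P(min > 2000) = e^(−0.000621285·2000) = e^(−1.2426) ≈ 0.289.

0.289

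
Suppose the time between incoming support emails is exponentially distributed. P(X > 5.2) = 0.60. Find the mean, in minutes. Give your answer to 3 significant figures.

e^(−λ·5.2) = 0.60 ⇒ λ = −ln(0.60)/5.2 = 0.0982357.
Mean = 1/λ = 10.1796 minutes.

10.2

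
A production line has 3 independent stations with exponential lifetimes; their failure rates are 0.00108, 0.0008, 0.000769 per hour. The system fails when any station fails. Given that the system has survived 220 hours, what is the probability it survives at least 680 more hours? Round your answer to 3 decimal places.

Time to first failure ~ Exp(Σλ) with Σλ = 0.002649.
By memorylessness, P(T > 220+680 | T > 220) = P(T > 680) = e^(−0.002649·680) ≈ 0.165.

0.165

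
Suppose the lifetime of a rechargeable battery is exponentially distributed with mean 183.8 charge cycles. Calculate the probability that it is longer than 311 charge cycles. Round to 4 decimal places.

The rate is λ = 1/183.8 = 0.0054407 per charge cycle.
P(X > 311) = e^(−λ·311) = e^(−1.6921) ≈ 0.1841.

0.1841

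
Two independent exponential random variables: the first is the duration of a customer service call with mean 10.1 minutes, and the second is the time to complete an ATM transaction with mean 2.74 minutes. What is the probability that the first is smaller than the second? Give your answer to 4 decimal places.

0.2134

λ_1 = 1/10.1 = 0.0990099, λ_2 = 1/2.74 = 0.364964.
For independent exponentials, P(the first < the second) = λ_1/(λ_1+λ_2) = 0.0990099/0.463973 ≈ 0.2134.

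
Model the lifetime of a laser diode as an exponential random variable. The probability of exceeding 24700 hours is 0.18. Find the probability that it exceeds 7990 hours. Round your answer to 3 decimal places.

e^(−λ·24700) = 0.18 ⇒ λ = −ln(0.18)/24700 = 0.000069425.
P(X > 7990) = e^(−0.000069425·7990) = e^(−0.55471) ≈ 0.574.

0.574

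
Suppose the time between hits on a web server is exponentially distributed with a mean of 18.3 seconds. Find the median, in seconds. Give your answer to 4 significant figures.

12.68

The rate is λ = 1/18.3 = 0.0546448 per second.
Set 1 − e^(−λt) = 0.5, so t = −ln(0.5)/λ = 0.69315/0.0546448 ≈ 12.6846 seconds.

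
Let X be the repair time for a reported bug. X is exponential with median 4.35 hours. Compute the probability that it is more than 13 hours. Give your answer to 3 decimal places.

For an exponential, median = ln(2)/λ, so λ = ln 2 / 4.35 = 0.159344 per hour.
P(X > 13) = e^(−λ·13) = e^(−2.0715) ≈ 0.126.

0.126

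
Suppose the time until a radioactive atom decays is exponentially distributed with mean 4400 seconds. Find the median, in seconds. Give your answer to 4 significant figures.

The rate is λ = 1/4400 = 0.000227273 per second.
Set 1 − e^(−λt) = 0.5, so t = −ln(0.5)/λ = 0.69315/0.000227273 ≈ 3049.85 seconds.

3050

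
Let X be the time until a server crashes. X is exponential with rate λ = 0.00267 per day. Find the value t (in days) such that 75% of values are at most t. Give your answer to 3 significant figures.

Set 1 − e^(−λt) = 0.75, so t = −ln(0.25)/λ = 1.3863/0.00267 ≈ 519.211 days.

519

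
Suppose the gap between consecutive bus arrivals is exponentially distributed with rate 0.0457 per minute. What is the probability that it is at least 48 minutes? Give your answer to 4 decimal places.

P(X > 48) = e^(−λ·48) = e^(−2.1936) ≈ 0.1115.

0.1115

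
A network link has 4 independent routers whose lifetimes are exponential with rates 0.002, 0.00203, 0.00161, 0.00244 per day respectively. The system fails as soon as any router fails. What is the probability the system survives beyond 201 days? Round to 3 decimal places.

The time to first failure is exponential with rate Σλ = 0.002 + 0.00203 + 0.00161 + 0.00244 = 0.00808.
P(min > 201) = e^(−0.00808·201) = e^(−1.6241) ≈ 0.197.

0.197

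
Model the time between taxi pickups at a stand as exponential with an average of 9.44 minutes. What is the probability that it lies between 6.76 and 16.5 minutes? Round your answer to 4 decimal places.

The rate is λ = 1/9.44 = 0.105932 per minute.
P(6.76 < X < 16.5) = e^(−λ·6.76) − e^(−λ·16.5) = 0.48865 − 0.17414 ≈ 0.3145.

0.3145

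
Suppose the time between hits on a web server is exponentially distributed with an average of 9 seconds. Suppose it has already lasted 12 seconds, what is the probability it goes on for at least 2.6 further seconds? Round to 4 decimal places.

The rate is λ = 1/9 = 0.111111 per second.
The exponential is memoryless, so the remaining time is again Exp(λ): the condition X > 12 is irrelevant.
P(X > 2.6) = e^(−0.28889) ≈ 0.7491.

0.7491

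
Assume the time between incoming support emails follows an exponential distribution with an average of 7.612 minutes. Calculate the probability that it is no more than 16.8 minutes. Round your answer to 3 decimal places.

The rate is λ = 1/7.612 = 0.131372 per minute.
P(X ≤ 16.8) = 1 − e^(−λ·16.8) = 1 − e^(−2.207) ≈ 0.890.

0.890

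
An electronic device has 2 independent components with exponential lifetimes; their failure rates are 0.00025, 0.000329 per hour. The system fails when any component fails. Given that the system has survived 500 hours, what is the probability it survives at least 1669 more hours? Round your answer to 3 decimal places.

0.380

Time to first failure ~ Exp(Σλ) with Σλ = 0.000579.
By memorylessness, P(T > 500+1669 | T > 500) = P(T > 1669) = e^(−0.000579·1669) ≈ 0.380.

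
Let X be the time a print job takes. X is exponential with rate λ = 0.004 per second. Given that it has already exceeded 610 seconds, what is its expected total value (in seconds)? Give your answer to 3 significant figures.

860

By memorylessness, E[X | X > 610] = 610 + 1/λ = 610 + 250 = 860 seconds.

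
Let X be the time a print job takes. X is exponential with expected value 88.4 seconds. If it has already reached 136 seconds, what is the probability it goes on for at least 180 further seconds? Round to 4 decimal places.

The rate is λ = 1/88.4 = 0.0113122 per second.
P(X > s+t | X > s) = e^(−λ(s+t))/e^(−λs) = e^(−λt), independent of s = 136.
P(X > 180) = e^(−2.0362) ≈ 0.1305.

0.1305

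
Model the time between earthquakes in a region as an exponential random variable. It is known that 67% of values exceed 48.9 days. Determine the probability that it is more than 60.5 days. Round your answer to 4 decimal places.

0.6093

e^(−λ·48.9) = 0.67 ⇒ λ = −ln(0.67)/48.9 = 0.00818973.
P(X > 60.5) = e^(−0.00818973·60.5) = e^(−0.49548) ≈ 0.6093.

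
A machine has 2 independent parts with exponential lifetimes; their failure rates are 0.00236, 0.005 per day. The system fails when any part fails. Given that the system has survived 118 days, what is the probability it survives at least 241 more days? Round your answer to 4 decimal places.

Time to first failure ~ Exp(Σλ) with Σλ = 0.00736.
By memorylessness, P(T > 118+241 | T > 118) = P(T > 241) = e^(−0.00736·241) ≈ 0.1697.

0.1697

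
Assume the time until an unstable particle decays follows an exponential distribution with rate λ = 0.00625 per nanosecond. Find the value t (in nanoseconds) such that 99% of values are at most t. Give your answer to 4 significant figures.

Set 1 − e^(−λt) = 0.99, so t = −ln(0.01)/λ = 4.6052/0.00625 ≈ 736.827 nanoseconds.

736.8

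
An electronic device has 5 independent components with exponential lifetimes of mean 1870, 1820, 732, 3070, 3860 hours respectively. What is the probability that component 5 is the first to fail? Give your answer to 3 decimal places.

0.085

Rates: λ_i = 1/mean_i → 0.000534759, 0.000549451, 0.00136612, 0.000325733, 0.000259067; Σλ = 0.00303513.
P(component 5 first) = λ_5/Σλ = 0.000259067/0.00303513 ≈ 0.085.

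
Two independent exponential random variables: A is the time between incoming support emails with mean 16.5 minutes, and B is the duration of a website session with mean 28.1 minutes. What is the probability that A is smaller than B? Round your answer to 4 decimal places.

0.6300

λ_1 = 1/16.5 = 0.0606061, λ_2 = 1/28.1 = 0.0355872.
For independent exponentials, P(A < B) = λ_1/(λ_1+λ_2) = 0.0606061/0.0961932 ≈ 0.6300.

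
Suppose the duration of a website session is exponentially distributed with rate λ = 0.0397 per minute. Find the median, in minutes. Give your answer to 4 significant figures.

17.46

Set 1 − e^(−λt) = 0.5, so t = −ln(0.5)/λ = 0.69315/0.0397 ≈ 17.4596 minutes.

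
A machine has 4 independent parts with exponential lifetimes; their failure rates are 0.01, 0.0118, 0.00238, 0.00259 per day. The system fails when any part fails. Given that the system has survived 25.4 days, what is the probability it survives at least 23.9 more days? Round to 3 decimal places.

Time to first failure ~ Exp(Σλ) with Σλ = 0.02677.
By memorylessness, P(T > 25.4+23.9 | T > 25.4) = P(T > 23.9) = e^(−0.02677·23.9) ≈ 0.527.

0.527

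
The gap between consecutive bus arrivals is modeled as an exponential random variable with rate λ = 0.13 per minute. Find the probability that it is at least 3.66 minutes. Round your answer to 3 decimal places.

P(X > 3.66) = e^(−λ·3.66) = e^(−0.4758) ≈ 0.621.

0.621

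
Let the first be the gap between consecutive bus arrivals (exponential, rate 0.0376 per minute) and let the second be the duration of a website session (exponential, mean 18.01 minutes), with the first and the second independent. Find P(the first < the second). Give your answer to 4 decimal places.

0.4038

λ_1 = 0.0376, λ_2 = 1/18.01 = 0.0555247.
For independent exponentials, P(the first < the second) = λ_1/(λ_1+λ_2) = 0.0376/0.0931247 ≈ 0.4038.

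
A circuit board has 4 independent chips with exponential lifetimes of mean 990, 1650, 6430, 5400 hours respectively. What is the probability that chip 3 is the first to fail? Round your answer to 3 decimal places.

Rates: λ_i = 1/mean_i → 0.0010101, 0.000606061, 0.000155521, 0.000185185; Σλ = 0.00195687.
P(chip 3 first) = λ_3/Σλ = 0.000155521/0.00195687 ≈ 0.079.

0.079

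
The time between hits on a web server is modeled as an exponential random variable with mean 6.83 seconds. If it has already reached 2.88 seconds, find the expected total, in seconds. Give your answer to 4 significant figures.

9.710

The rate is λ = 1/6.83 = 0.146413 per second.
By memorylessness, E[X | X > 2.88] = 2.88 + 1/λ = 2.88 + 6.83 = 9.71 seconds.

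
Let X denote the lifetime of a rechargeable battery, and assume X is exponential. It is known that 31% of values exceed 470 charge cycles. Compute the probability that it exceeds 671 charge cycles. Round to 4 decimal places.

e^(−λ·470) = 0.31 ⇒ λ = −ln(0.31)/470 = 0.00249188.
P(X > 671) = e^(−0.00249188·671) = e^(−1.6721) ≈ 0.1879.

0.1879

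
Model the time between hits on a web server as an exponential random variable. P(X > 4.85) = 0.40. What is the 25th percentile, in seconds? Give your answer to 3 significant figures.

1.52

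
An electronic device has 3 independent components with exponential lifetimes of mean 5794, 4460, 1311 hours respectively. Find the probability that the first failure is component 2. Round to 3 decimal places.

0.193

Rates: λ_i = 1/mean_i → 0.000172592, 0.000224215, 0.000762777; Σλ = 0.00115958.
P(component 2 first) = λ_2/Σλ = 0.000224215/0.00115958 ≈ 0.193.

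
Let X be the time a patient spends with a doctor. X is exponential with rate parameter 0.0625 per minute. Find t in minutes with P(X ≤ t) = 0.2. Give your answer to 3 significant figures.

3.57

Set 1 − e^(−λt) = 0.2, so t = −ln(0.8)/λ = 0.22314/0.0625 ≈ 3.5703 minutes.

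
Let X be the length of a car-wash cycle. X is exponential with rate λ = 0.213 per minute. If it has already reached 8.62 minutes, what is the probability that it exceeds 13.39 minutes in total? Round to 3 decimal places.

P(X > s+t | X > s) = e^(−λ(s+t))/e^(−λs) = e^(−λt), independent of s = 8.62.
P(X > 4.77) = e^(−1.016) ≈ 0.362.

0.362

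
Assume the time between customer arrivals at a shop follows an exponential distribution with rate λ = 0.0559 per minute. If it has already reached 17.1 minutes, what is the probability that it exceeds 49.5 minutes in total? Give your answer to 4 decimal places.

By the memoryless property, P(X > 17.1+32.4 | X > 17.1) = P(X > 32.4).
P(X > 32.4) = e^(−1.8112) ≈ 0.1635.

0.1635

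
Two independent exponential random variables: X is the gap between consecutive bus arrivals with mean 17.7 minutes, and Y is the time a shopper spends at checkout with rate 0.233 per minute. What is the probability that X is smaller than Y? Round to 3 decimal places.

0.195

λ_1 = 1/17.7 = 0.0564972, λ_2 = 0.233.
For independent exponentials, P(X < Y) = λ_1/(λ_1+λ_2) = 0.0564972/0.289497 ≈ 0.195.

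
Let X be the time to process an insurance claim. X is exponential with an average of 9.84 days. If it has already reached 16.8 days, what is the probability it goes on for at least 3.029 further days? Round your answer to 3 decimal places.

The rate is λ = 1/9.84 = 0.101626 per day.
By the memoryless property, P(X > 16.8+3.029 | X > 16.8) = P(X > 3.029).
P(X > 3.029) = e^(−0.30783) ≈ 0.735.

0.735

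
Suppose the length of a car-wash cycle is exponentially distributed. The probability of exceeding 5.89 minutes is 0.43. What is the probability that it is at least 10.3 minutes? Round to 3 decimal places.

0.229

e^(−λ·5.89) = 0.43 ⇒ λ = −ln(0.43)/5.89 = 0.143289.
P(X > 10.3) = e^(−0.143289·10.3) = e^(−1.4759) ≈ 0.229.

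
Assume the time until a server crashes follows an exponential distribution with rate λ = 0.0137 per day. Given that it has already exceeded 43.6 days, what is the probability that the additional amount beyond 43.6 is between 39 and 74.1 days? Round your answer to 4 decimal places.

0.2237

Memoryless: the residual past 43.6 is again Exp(λ).
P(39 < residual < 74.1) = e^(−λ·39) − e^(−λ·74.1) = 0.58608 − 0.36234 ≈ 0.2237.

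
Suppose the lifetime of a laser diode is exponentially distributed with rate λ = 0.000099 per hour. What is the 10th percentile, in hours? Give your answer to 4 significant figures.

1064

Set 1 − e^(−λt) = 0.1, so t = −ln(0.9)/λ = 0.10536/0.000099 ≈ 1064.25 hours.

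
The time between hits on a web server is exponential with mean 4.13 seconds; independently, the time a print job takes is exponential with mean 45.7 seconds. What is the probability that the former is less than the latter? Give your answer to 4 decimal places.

λ_1 = 1/4.13 = 0.242131, λ_2 = 1/45.7 = 0.0218818.
For independent exponentials, P(the former < the latter) = λ_1/(λ_1+λ_2) = 0.242131/0.264013 ≈ 0.9171.

0.9171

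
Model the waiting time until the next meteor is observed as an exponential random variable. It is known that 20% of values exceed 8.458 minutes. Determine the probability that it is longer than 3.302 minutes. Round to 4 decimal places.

0.5335

e^(−λ·8.458) = 0.20 ⇒ λ = −ln(0.20)/8.458 = 0.190286.
P(X > 3.302) = e^(−0.190286·3.302) = e^(−0.62832) ≈ 0.5335.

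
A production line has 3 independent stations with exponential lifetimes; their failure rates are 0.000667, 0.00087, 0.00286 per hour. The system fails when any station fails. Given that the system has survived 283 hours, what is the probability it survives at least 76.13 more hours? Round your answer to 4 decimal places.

0.7155

Time to first failure ~ Exp(Σλ) with Σλ = 0.004397.
By memorylessness, P(T > 283+76.13 | T > 283) = P(T > 76.13) = e^(−0.004397·76.13) ≈ 0.7155.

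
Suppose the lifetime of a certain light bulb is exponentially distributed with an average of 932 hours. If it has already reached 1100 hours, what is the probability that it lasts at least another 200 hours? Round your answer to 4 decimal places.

0.8069

The rate is λ = 1/932 = 0.00107296 per hour.
By the memoryless property, P(X > 1100+200 | X > 1100) = P(X > 200).
P(X > 200) = e^(−0.21459) ≈ 0.8069.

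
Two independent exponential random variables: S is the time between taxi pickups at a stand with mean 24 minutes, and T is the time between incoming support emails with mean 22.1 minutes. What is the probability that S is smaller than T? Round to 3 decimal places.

0.479

λ_1 = 1/24 = 0.0416667, λ_2 = 1/22.1 = 0.0452489.
For independent exponentials, P(S < T) = λ_1/(λ_1+λ_2) = 0.0416667/0.0869155 ≈ 0.479.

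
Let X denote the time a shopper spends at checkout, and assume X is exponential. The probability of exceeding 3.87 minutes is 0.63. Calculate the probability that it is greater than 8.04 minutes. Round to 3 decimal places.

0.383

e^(−λ·3.87) = 0.63 ⇒ λ = −ln(0.63)/3.87 = 0.119389.
P(X > 8.04) = e^(−0.119389·8.04) = e^(−0.95989) ≈ 0.383.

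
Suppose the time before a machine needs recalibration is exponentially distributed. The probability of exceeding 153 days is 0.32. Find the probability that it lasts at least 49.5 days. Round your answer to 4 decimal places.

e^(−λ·153) = 0.32 ⇒ λ = −ln(0.32)/153 = 0.00744728.
P(X > 49.5) = e^(−0.00744728·49.5) = e^(−0.36864) ≈ 0.6917.

0.6917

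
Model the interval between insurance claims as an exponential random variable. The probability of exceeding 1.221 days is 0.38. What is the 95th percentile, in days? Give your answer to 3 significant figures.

3.78

e^(−λ·1.221) = 0.38 ⇒ λ = −ln(0.38)/1.221 = 0.792452.
95th percentile: 1 − e^(−λt) = 0.95, t = −ln(0.05)/λ = 3.78033 days.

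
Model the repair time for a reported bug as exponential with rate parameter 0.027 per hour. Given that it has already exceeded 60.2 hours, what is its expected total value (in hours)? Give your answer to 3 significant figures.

97.2

By memorylessness, E[X | X > 60.2] = 60.2 + 1/λ = 60.2 + 37.037 = 97.237 hours.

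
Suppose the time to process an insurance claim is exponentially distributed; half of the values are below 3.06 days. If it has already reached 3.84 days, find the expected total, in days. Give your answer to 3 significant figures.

For an exponential, median = ln(2)/λ, so λ = ln 2 / 3.06 = 0.226519 per day.
By memorylessness, E[X | X > 3.84] = 3.84 + 1/λ = 3.84 + 4.41465 = 8.25465 days.

8.25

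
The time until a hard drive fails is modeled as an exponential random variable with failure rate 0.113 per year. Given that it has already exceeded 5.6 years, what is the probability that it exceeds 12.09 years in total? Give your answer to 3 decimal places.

0.480

P(X > s+t | X > s) = e^(−λ(s+t))/e^(−λs) = e^(−λt), independent of s = 5.6.
P(X > 6.49) = e^(−0.73337) ≈ 0.480.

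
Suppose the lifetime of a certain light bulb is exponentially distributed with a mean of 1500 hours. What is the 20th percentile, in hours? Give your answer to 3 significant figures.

The rate is λ = 1/1500 = 0.000666667 per hour.
Set 1 − e^(−λt) = 0.2, so t = −ln(0.8)/λ = 0.22314/0.000666667 ≈ 334.715 hours.

335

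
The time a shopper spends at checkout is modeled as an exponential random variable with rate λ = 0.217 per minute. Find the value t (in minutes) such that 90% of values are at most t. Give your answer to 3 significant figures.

Set 1 − e^(−λt) = 0.9, so t = −ln(0.1)/λ = 2.3026/0.217 ≈ 10.611 minutes.

10.6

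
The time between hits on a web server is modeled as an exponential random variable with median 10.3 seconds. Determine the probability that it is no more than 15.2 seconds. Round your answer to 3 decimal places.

For an exponential, median = ln(2)/λ, so λ = ln 2 / 10.3 = 0.0672958 per second.
P(X ≤ 15.2) = 1 − e^(−λ·15.2) = 1 − e^(−1.0229) ≈ 0.640.

0.640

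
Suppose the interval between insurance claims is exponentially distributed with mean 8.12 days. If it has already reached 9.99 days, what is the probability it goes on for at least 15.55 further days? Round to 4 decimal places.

0.1473

The rate is λ = 1/8.12 = 0.123153 per day.
By the memoryless property, P(X > 9.99+15.55 | X > 9.99) = P(X > 15.55).
P(X > 15.55) = e^(−1.915) ≈ 0.1473.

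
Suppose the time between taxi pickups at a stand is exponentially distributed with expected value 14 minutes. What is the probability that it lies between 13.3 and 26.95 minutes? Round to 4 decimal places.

The rate is λ = 1/14 = 0.0714286 per minute.
P(13.3 < X < 26.95) = e^(−λ·13.3) − e^(−λ·26.95) = 0.38674 − 0.14588 ≈ 0.2409.

0.2409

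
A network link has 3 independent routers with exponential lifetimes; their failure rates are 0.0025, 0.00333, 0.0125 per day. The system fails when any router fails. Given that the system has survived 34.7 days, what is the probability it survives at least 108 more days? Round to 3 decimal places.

Time to first failure ~ Exp(Σλ) with Σλ = 0.01833.
By memorylessness, P(T > 34.7+108 | T > 34.7) = P(T > 108) = e^(−0.01833·108) ≈ 0.138.

0.138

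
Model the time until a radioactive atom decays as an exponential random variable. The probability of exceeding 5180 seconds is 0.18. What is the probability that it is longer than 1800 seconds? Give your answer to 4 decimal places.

0.5511

e^(−λ·5180) = 0.18 ⇒ λ = −ln(0.18)/5180 = 0.000331042.
P(X > 1800) = e^(−0.000331042·1800) = e^(−0.59588) ≈ 0.5511.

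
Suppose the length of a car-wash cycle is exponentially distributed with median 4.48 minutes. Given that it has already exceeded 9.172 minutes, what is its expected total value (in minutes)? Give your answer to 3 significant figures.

For an exponential, median = ln(2)/λ, so λ = ln 2 / 4.48 = 0.15472 per minute.
By memorylessness, E[X | X > 9.172] = 9.172 + 1/λ = 9.172 + 6.46327 = 15.6353 minutes.

15.6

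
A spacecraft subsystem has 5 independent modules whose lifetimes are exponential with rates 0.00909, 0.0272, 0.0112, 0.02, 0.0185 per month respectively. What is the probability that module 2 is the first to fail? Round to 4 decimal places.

0.3163

The time to first failure is exponential with rate Σλ = 0.00909 + 0.0272 + 0.0112 + 0.02 + 0.0185 = 0.08599.
P(module 2 first) = λ_2/Σλ = 0.0272/0.08599 ≈ 0.3163.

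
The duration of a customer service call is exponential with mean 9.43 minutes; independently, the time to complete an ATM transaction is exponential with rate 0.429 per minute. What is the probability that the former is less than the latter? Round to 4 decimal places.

λ_1 = 1/9.43 = 0.106045, λ_2 = 0.429.
For independent exponentials, P(the former < the latter) = λ_1/(λ_1+λ_2) = 0.106045/0.535045 ≈ 0.1982.

0.1982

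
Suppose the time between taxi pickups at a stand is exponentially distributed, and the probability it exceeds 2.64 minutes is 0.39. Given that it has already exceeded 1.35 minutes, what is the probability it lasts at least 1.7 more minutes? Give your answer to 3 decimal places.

From e^(−λ·2.64) = 0.39, λ = −ln(0.39)/2.64 = 0.35667.
Memoryless: P(X > 1.35+1.7 | X > 1.35) = P(X > 1.7) = e^(−0.35667·1.7) ≈ 0.545.

0.545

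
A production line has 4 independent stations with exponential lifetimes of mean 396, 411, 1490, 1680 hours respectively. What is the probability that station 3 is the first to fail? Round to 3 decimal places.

0.108

Rates: λ_i = 1/mean_i → 0.00252525, 0.00243309, 0.000671141, 0.000595238; Σλ = 0.00622472.
P(station 3 first) = λ_3/Σλ = 0.000671141/0.00622472 ≈ 0.108.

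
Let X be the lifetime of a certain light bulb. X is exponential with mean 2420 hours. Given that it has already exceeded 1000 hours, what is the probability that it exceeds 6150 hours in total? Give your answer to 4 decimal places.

The rate is λ = 1/2420 = 0.000413223 per hour.
The exponential is memoryless, so the remaining time is again Exp(λ): the condition X > 1000 is irrelevant.
P(X > 5150) = e^(−2.1281) ≈ 0.1191.

0.1191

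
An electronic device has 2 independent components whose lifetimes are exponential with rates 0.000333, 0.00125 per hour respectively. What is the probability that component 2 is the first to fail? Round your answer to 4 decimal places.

0.7896

The time to first failure is exponential with rate Σλ = 0.000333 + 0.00125 = 0.001583.
P(component 2 first) = λ_2/Σλ = 0.00125/0.001583 ≈ 0.7896.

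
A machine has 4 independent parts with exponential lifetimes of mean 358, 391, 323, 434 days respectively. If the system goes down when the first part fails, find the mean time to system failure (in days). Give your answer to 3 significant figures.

93.0

The first failure time is exponential with rate Σλ_i = 1/358 + 1/391 + 1/323 + 1/434 = 0.010751 per day.
E[min] = 1/Σλ = 1/0.010751 = 93.0149 days.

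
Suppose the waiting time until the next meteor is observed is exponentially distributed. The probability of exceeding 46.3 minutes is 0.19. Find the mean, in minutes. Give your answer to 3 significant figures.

27.9

e^(−λ·46.3) = 0.19 ⇒ λ = −ln(0.19)/46.3 = 0.0358689.
Mean = 1/λ = 27.8793 minutes.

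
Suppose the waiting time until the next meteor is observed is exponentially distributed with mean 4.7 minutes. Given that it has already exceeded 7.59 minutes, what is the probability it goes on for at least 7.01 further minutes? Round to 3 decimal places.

The rate is λ = 1/4.7 = 0.212766 per minute.
By the memoryless property, P(X > 7.59+7.01 | X > 7.59) = P(X > 7.01).
P(X > 7.01) = e^(−1.4915) ≈ 0.225.

0.225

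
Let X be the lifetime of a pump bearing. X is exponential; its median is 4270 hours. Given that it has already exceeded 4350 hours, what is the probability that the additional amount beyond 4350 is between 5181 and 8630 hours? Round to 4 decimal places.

For an exponential, median = ln(2)/λ, so λ = ln 2 / 4270 = 0.00016233 per hour.
Memoryless: the residual past 4350 is again Exp(λ).
P(5181 < residual < 8630) = e^(−λ·5181) − e^(−λ·8630) = 0.43127 − 0.24637 ≈ 0.1849.

0.1849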